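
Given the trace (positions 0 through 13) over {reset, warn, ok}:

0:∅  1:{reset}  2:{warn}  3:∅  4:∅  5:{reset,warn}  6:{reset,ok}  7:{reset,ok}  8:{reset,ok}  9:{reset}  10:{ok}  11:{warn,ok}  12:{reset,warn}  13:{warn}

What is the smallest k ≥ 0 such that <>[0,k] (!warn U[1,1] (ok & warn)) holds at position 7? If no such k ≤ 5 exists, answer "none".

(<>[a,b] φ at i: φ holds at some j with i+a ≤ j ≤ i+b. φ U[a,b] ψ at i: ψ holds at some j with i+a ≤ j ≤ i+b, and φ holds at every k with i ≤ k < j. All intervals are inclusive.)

Scan j = 7,8,… for (!warn U[1,1] (ok & warn)):
  j=7: fails
  j=8: fails
  j=9: fails
  j=10: holds
First hit at j=10, so smallest k = 10-7 = 3.

3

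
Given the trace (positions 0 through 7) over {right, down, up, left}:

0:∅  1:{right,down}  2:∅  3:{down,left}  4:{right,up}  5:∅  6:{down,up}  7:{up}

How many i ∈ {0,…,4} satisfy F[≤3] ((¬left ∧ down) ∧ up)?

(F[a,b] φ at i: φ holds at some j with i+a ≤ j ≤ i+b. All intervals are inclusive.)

2

Evaluate at each i in [0,4]:
  i=0: ✗ (none in [0,3])
  i=1: ✗ (none in [1,4])
  i=2: ✗ (none in [2,5])
  i=3: ✓ (witness j=6)
  i=4: ✓ (witness j=6)
Positions where it holds: {3, 4} → 2.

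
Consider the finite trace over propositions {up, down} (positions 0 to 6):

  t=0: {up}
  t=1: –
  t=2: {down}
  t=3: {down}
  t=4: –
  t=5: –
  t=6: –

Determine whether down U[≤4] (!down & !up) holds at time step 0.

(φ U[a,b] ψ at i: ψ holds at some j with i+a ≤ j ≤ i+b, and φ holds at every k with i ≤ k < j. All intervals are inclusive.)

Need some j in [0,4] with (!down & !up), and down at every k in [0,j-1].
  j=0: (!down & !up) false.
  j=1: (!down & !up) holds, but down fails at k=0 → not this j.
  j=2: (!down & !up) false.
  j=3: (!down & !up) false.
  j=4: (!down & !up) holds, but down fails at k=0 → not this j.
No j in the window works → until fails.

No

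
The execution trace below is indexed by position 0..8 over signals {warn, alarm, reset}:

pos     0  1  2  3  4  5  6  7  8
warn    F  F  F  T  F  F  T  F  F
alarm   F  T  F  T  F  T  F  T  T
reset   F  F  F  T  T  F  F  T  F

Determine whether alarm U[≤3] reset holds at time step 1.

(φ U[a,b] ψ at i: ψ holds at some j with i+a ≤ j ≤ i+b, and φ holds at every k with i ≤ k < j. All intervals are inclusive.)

No

Need some j in [1,4] with reset, and alarm at every k in [1,j-1].
  j=1: reset false.
  j=2: reset false.
  j=3: reset holds, but alarm fails at k=2 → not this j.
  j=4: reset holds, but alarm fails at k=2 → not this j.
No j in the window works → until fails.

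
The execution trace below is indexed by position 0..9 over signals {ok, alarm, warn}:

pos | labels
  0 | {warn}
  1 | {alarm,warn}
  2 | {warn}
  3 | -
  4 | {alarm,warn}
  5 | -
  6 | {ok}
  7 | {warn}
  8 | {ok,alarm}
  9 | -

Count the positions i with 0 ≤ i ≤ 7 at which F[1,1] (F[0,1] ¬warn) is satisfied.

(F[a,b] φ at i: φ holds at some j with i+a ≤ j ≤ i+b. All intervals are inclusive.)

Evaluate at each i in [0,7]:
  i=0: ✗ (none in [1,1])
  i=1: ✓ (witness j=2)
  i=2: ✓ (witness j=3)
  i=3: ✓ (witness j=4)
  i=4: ✓ (witness j=5)
  i=5: ✓ (witness j=6)
  i=6: ✓ (witness j=7)
  i=7: ✓ (witness j=8)
Positions where it holds: {1, 2, 3, 4, 5, 6, 7} → 7.

7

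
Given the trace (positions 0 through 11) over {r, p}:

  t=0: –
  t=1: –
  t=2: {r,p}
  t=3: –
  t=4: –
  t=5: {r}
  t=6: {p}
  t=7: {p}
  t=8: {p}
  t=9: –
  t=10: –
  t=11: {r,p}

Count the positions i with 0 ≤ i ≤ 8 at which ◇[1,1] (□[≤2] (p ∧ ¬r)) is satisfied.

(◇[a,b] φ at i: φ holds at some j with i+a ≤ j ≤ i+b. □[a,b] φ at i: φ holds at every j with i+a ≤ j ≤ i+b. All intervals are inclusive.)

1

Evaluate at each i in [0,8]:
  i=0: ✗ (none in [1,1])
  i=1: ✗ (none in [2,2])
  i=2: ✗ (none in [3,3])
  i=3: ✗ (none in [4,4])
  i=4: ✗ (none in [5,5])
  i=5: ✓ (witness j=6)
  i=6: ✗ (none in [7,7])
  i=7: ✗ (none in [8,8])
  i=8: ✗ (none in [9,9])
Positions where it holds: {5} → 1.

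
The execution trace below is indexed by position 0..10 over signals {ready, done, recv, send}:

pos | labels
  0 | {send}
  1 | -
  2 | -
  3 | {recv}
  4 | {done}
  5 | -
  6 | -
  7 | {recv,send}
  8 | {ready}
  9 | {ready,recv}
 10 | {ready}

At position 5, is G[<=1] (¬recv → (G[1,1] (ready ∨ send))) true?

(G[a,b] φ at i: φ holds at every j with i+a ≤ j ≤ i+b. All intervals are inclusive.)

Check (¬recv → (G[1,1] (ready ∨ send))) at every j in [5,6]:
  j=5: antecedent true; consequent fails at 6 → ✗
  j=6: antecedent true; consequent holds on [7,7] → ✓
Fails at j=5 → formula fails.

Does not hold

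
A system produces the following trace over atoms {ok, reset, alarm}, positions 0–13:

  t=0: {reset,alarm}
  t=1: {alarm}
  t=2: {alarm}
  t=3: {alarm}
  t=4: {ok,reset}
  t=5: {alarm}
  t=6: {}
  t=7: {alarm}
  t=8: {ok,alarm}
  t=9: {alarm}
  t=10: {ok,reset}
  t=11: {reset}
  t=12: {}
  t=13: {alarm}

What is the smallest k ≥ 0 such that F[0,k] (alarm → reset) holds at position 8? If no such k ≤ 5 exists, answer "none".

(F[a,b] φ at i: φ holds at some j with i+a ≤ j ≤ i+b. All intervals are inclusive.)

Scan j = 8,9,… for (alarm → reset):
  j=8: fails
  j=9: fails
  j=10: holds
First hit at j=10, so smallest k = 10-8 = 2.

2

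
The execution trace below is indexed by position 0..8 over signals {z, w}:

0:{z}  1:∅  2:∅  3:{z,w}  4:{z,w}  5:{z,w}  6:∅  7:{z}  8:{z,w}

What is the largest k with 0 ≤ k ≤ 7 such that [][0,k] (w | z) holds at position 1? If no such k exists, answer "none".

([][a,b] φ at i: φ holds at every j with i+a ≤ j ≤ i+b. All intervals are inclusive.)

none

(w | z) must hold from j=1 onward; find where it first fails.
  j=1: fails → no k works.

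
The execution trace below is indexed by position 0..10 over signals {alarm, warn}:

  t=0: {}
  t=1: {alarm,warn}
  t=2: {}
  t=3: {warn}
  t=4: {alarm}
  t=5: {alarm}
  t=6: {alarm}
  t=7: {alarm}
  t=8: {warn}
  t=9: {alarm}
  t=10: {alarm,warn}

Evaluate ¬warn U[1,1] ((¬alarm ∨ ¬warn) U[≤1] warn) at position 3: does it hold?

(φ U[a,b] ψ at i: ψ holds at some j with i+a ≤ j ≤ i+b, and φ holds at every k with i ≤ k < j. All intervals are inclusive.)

Need some j in [4,4] with ((¬alarm ∨ ¬warn) U[≤1] warn), and ¬warn at every k in [3,j-1].
  j=4: ((¬alarm ∨ ¬warn) U[≤1] warn) — fails.
No j in the window works → until fails.

False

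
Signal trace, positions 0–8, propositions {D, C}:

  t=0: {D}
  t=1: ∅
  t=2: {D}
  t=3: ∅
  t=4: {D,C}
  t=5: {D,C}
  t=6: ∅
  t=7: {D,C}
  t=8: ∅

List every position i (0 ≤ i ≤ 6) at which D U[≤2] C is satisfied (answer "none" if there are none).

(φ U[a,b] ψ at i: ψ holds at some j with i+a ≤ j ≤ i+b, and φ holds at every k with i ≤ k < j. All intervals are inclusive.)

Evaluate at each i in [0,6]:
  i=0: ✗ (no rhs in [0,2])
  i=1: ✗ (no rhs in [1,3])
  i=2: ✗ (lhs fails at k=3 before rhs at j=4)
  i=3: ✗ (lhs fails at k=3 before rhs at j=4)
  i=4: ✓ (rhs at j=4)
  i=5: ✓ (rhs at j=5)
  i=6: ✗ (lhs fails at k=6 before rhs at j=7)

4, 5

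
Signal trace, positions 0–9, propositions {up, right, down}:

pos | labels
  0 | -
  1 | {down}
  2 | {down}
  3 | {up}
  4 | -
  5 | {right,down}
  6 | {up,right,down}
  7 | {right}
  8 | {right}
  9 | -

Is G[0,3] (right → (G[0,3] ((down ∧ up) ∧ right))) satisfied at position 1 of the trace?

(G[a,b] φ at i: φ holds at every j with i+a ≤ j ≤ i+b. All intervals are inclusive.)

Check (right → (G[0,3] ((down ∧ up) ∧ right))) at every j in [1,4]:
  j=1: antecedent false → ✓
  j=2: antecedent false → ✓
  j=3: antecedent false → ✓
  j=4: antecedent false → ✓
All positions satisfy it → formula holds.

True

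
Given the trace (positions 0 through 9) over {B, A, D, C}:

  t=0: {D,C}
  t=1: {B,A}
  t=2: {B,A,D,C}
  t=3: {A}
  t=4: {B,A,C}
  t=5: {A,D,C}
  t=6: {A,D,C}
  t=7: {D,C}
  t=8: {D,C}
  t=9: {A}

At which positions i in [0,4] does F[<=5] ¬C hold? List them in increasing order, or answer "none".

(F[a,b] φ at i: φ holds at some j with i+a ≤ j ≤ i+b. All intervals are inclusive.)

0, 1, 2, 3, 4

Evaluate at each i in [0,4]:
  i=0: ✓ (witness j=1)
  i=1: ✓ (witness j=1)
  i=2: ✓ (witness j=3)
  i=3: ✓ (witness j=3)
  i=4: ✓ (witness j=9)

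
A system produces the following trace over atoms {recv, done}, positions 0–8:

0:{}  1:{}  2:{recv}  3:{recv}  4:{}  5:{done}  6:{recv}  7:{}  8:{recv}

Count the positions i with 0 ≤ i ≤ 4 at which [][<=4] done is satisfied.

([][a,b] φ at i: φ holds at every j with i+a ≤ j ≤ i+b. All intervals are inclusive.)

Evaluate at each i in [0,4]:
  i=0: ✗ (fails at j=0)
  i=1: ✗ (fails at j=1)
  i=2: ✗ (fails at j=2)
  i=3: ✗ (fails at j=3)
  i=4: ✗ (fails at j=4)
Positions where it holds: {} → 0.

0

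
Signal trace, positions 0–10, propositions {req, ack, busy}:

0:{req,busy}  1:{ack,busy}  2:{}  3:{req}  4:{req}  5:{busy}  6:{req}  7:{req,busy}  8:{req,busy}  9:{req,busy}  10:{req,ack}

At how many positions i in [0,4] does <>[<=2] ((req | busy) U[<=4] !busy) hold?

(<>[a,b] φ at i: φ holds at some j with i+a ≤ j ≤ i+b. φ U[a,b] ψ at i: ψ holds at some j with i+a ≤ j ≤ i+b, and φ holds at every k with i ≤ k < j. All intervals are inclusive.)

5

Evaluate at each i in [0,4]:
  i=0: ✓ (witness j=0)
  i=1: ✓ (witness j=1)
  i=2: ✓ (witness j=2)
  i=3: ✓ (witness j=3)
  i=4: ✓ (witness j=4)
Positions where it holds: {0, 1, 2, 3, 4} → 5.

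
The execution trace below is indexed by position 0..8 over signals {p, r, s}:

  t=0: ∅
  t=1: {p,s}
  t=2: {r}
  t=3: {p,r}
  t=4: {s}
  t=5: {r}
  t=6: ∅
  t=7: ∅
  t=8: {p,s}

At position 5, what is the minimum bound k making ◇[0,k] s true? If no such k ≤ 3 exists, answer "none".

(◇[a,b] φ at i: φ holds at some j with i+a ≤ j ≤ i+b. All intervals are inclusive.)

3

Scan j = 5,6,… for s:
  j=5: fails
  j=6: fails
  j=7: fails
  j=8: holds
First hit at j=8, so smallest k = 8-5 = 3.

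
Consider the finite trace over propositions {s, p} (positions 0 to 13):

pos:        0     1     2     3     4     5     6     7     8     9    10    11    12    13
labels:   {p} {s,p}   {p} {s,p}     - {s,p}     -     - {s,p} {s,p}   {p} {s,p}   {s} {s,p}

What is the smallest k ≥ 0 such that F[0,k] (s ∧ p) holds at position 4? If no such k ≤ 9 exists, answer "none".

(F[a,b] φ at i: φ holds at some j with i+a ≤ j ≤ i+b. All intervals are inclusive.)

Scan j = 4,5,… for (s ∧ p):
  j=4: fails
  j=5: holds
First hit at j=5, so smallest k = 5-4 = 1.

1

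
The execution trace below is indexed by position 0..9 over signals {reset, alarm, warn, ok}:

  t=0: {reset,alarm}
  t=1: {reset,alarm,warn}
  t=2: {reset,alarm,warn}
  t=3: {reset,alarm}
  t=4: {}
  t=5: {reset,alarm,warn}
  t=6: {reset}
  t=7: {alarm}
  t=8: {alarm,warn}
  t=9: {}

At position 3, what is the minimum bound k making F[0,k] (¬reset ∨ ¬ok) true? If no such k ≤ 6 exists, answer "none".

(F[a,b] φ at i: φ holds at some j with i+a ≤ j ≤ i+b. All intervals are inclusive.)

Scan j = 3,4,… for (¬reset ∨ ¬ok):
  j=3: holds
First hit at j=3, so smallest k = 3-3 = 0.

0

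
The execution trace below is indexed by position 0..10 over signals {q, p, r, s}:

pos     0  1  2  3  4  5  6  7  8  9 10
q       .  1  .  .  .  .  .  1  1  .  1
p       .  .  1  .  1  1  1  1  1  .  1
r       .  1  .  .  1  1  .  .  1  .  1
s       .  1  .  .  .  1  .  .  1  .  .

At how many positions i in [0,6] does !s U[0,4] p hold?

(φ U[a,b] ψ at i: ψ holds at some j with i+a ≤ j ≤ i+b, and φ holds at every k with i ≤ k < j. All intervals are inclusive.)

5

Evaluate at each i in [0,6]:
  i=0: ✗ (lhs fails at k=1 before rhs at j=2)
  i=1: ✗ (lhs fails at k=1 before rhs at j=2)
  i=2: ✓ (rhs at j=2)
  i=3: ✓ (rhs at j=4; lhs holds on [3,3])
  i=4: ✓ (rhs at j=4)
  i=5: ✓ (rhs at j=5)
  i=6: ✓ (rhs at j=6)
Positions where it holds: {2, 3, 4, 5, 6} → 5.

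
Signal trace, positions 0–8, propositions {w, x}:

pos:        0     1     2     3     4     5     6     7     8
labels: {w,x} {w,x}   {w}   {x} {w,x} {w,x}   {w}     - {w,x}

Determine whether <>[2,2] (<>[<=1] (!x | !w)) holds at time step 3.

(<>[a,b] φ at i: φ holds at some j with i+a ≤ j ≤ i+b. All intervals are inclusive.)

True

Check <>[<=1] (!x | !w) at each j in [5,5]:
  j=5: holds (witness at 6)
Found at j=5 → formula holds.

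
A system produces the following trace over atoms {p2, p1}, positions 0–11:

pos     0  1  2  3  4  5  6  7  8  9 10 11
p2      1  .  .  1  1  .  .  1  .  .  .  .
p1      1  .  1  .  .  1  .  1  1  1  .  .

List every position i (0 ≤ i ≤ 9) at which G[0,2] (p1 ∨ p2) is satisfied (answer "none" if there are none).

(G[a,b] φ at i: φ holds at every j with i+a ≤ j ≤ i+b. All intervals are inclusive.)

Evaluate at each i in [0,9]:
  i=0: ✗ (fails at j=1)
  i=1: ✗ (fails at j=1)
  i=2: ✓ (all of [2,4])
  i=3: ✓ (all of [3,5])
  i=4: ✗ (fails at j=6)
  i=5: ✗ (fails at j=6)
  i=6: ✗ (fails at j=6)
  i=7: ✓ (all of [7,9])
  i=8: ✗ (fails at j=10)
  i=9: ✗ (fails at j=10)

2, 3, 7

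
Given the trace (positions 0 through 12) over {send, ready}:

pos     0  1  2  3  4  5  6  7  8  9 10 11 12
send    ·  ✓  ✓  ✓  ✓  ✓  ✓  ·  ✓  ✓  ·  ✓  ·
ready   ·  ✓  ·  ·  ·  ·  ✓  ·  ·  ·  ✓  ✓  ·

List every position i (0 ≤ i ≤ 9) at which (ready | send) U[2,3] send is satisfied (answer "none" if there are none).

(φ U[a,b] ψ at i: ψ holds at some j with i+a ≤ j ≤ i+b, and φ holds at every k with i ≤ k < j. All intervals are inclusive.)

1, 2, 3, 4, 8, 9

Evaluate at each i in [0,9]:
  i=0: ✗ (lhs fails at k=0 before rhs at j=2)
  i=1: ✓ (rhs at j=3; lhs holds on [1,2])
  i=2: ✓ (rhs at j=4; lhs holds on [2,3])
  i=3: ✓ (rhs at j=5; lhs holds on [3,4])
  i=4: ✓ (rhs at j=6; lhs holds on [4,5])
  i=5: ✗ (lhs fails at k=7 before rhs at j=8)
  i=6: ✗ (lhs fails at k=7 before rhs at j=8)
  i=7: ✗ (lhs fails at k=7 before rhs at j=9)
  i=8: ✓ (rhs at j=11; lhs holds on [8,10])
  i=9: ✓ (rhs at j=11; lhs holds on [9,10])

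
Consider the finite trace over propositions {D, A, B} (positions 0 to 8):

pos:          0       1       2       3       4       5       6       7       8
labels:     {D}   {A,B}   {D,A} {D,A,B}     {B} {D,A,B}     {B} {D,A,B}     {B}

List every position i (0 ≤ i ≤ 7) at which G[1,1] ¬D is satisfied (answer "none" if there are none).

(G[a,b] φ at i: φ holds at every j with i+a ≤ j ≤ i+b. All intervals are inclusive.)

0, 3, 5, 7

Evaluate at each i in [0,7]:
  i=0: ✓ (all of [1,1])
  i=1: ✗ (fails at j=2)
  i=2: ✗ (fails at j=3)
  i=3: ✓ (all of [4,4])
  i=4: ✗ (fails at j=5)
  i=5: ✓ (all of [6,6])
  i=6: ✗ (fails at j=7)
  i=7: ✓ (all of [8,8])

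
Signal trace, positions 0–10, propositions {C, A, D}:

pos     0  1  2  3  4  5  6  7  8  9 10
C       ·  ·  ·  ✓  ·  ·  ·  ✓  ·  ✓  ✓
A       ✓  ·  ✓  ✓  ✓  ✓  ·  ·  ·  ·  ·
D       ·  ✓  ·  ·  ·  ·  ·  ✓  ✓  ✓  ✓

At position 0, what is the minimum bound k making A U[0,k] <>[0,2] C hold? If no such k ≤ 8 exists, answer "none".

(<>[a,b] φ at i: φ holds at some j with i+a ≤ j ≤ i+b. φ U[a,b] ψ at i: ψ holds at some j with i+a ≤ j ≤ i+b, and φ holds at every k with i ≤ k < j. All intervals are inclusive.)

Need earliest j ≥ 0 with <>[0,2] C, and A at every k in [0,j-1].
  j=0: rhs fails.
  j=1: rhs holds; lhs holds on [0,0]. k = 1.

1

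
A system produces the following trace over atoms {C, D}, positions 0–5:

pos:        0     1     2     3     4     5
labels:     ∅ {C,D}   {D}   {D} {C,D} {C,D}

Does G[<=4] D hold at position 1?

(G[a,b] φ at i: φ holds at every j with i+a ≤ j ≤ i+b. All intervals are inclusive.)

Holds

Check D at every j in [1,5]:
  j=1: true
  j=2: true
  j=3: true
  j=4: true
  j=5: true
All positions satisfy it → formula holds.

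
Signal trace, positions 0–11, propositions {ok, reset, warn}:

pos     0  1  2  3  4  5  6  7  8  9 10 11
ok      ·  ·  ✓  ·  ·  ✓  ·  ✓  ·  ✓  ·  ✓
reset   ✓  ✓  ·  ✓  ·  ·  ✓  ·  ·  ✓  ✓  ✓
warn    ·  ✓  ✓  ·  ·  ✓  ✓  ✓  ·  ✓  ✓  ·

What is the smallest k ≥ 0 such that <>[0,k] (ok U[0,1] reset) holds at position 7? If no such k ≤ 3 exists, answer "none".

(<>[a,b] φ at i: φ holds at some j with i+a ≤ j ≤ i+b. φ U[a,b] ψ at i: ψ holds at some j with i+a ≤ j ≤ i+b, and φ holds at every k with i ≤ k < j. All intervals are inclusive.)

2

Scan j = 7,8,… for (ok U[0,1] reset):
  j=7: fails
  j=8: fails
  j=9: holds
First hit at j=9, so smallest k = 9-7 = 2.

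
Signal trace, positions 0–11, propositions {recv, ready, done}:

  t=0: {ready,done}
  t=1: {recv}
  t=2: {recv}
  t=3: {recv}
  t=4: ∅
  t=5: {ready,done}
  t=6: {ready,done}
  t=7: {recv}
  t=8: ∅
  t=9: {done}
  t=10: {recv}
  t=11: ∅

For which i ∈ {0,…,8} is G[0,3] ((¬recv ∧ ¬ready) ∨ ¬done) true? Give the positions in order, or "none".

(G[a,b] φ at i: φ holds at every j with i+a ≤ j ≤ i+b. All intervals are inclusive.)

Evaluate at each i in [0,8]:
  i=0: ✗ (fails at j=0)
  i=1: ✓ (all of [1,4])
  i=2: ✗ (fails at j=5)
  i=3: ✗ (fails at j=5)
  i=4: ✗ (fails at j=5)
  i=5: ✗ (fails at j=5)
  i=6: ✗ (fails at j=6)
  i=7: ✓ (all of [7,10])
  i=8: ✓ (all of [8,11])

1, 7, 8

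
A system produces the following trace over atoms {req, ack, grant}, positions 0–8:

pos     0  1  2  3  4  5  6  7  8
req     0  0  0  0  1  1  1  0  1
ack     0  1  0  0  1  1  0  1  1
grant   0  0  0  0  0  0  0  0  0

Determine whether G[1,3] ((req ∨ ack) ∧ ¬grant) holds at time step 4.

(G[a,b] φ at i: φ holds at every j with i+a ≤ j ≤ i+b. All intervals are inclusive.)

Yes

Check ((req ∨ ack) ∧ ¬grant) at every j in [5,7]:
  j=5: true
  j=6: true
  j=7: true
All positions satisfy it → formula holds.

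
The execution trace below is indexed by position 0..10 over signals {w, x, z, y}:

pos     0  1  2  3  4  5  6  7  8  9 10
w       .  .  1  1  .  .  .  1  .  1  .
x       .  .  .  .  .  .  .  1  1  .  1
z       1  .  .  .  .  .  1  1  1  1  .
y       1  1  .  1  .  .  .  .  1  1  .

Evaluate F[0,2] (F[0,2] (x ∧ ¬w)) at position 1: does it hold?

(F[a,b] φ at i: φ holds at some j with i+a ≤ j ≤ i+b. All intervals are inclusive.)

No

Check F[0,2] (x ∧ ¬w) at each j in [1,3]:
  j=1: fails (none in [1,3])
  j=2: fails (none in [2,4])
  j=3: fails (none in [3,5])
No position in the window satisfies it → formula fails.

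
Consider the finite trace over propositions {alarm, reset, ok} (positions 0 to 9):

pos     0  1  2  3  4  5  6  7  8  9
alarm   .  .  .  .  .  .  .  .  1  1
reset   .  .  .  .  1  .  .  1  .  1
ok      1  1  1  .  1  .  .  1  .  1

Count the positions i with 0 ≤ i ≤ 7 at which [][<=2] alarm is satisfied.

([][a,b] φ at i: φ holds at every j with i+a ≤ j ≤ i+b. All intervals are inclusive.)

0

Evaluate at each i in [0,7]:
  i=0: ✗ (fails at j=0)
  i=1: ✗ (fails at j=1)
  i=2: ✗ (fails at j=2)
  i=3: ✗ (fails at j=3)
  i=4: ✗ (fails at j=4)
  i=5: ✗ (fails at j=5)
  i=6: ✗ (fails at j=6)
  i=7: ✗ (fails at j=7)
Positions where it holds: {} → 0.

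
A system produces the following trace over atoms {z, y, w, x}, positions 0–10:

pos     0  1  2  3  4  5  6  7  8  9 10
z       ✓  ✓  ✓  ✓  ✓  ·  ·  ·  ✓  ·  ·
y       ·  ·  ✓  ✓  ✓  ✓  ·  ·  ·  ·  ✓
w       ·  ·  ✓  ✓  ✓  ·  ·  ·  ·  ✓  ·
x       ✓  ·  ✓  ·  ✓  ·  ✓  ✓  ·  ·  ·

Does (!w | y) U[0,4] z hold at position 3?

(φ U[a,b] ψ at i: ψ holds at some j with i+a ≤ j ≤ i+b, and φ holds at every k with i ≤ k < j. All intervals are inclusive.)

True

Need some j in [3,7] with z, and (!w | y) at every k in [3,j-1].
  j=3: z holds; no prefix to check → satisfied.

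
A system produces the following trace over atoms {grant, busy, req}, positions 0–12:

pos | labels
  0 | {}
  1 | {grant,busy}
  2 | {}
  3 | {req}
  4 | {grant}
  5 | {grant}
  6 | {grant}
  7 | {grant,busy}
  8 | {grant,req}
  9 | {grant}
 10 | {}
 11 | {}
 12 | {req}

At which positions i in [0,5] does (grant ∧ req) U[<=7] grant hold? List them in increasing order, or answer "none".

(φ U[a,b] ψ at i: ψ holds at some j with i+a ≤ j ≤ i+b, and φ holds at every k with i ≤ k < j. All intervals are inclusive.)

Evaluate at each i in [0,5]:
  i=0: ✗ (lhs fails at k=0 before rhs at j=1)
  i=1: ✓ (rhs at j=1)
  i=2: ✗ (lhs fails at k=2 before rhs at j=4)
  i=3: ✗ (lhs fails at k=3 before rhs at j=4)
  i=4: ✓ (rhs at j=4)
  i=5: ✓ (rhs at j=5)

1, 4, 5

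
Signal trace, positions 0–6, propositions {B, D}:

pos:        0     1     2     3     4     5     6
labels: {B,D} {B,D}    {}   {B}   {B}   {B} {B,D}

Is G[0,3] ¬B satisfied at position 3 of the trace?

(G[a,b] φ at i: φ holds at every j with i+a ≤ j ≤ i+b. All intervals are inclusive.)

False

Check ¬B at every j in [3,6]:
  j=3: false
  j=4: false
  j=5: false
  j=6: false
Fails at j=3 → formula fails.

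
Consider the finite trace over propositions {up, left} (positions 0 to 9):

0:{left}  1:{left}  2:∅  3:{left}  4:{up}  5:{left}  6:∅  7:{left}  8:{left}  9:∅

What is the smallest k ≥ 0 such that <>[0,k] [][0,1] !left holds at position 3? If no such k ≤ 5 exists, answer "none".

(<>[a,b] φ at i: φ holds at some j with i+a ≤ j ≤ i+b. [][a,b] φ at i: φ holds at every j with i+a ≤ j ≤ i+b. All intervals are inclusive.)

none

Scan j = 3,4,… for [][0,1] !left:
  j=3: fails
  j=4: fails
  j=5: fails
  j=6: fails
  j=7: fails
  j=8: fails
No j in [3,8] satisfies it → none.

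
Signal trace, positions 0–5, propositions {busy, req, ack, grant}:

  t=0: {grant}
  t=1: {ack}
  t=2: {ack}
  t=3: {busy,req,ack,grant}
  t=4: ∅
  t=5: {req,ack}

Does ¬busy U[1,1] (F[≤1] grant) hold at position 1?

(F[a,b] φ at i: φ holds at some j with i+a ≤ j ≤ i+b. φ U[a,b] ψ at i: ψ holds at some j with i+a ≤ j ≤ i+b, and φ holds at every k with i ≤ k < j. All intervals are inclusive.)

True

Need some j in [2,2] with F[≤1] grant, and ¬busy at every k in [1,j-1].
  j=2: F[≤1] grant holds; ¬busy holds at every k in [1,1] → satisfied.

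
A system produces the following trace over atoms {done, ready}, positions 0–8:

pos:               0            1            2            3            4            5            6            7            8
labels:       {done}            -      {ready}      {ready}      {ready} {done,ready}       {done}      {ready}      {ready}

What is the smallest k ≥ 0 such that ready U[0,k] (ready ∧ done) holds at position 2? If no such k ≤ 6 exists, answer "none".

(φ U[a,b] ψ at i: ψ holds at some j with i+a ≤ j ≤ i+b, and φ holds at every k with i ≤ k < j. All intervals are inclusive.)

Need earliest j ≥ 2 with (ready ∧ done), and ready at every k in [2,j-1].
  j=2: rhs fails.
  j=3: rhs fails.
  j=4: rhs fails.
  j=5: rhs holds; lhs holds on [2,4]. k = 3.

3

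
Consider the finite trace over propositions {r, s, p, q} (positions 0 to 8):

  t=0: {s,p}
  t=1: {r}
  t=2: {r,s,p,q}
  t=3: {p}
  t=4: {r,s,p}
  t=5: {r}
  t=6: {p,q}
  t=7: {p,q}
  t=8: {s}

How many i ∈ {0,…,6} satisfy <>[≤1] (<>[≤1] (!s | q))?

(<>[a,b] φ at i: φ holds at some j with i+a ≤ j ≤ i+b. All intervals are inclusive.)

Evaluate at each i in [0,6]:
  i=0: ✓ (witness j=0)
  i=1: ✓ (witness j=1)
  i=2: ✓ (witness j=2)
  i=3: ✓ (witness j=3)
  i=4: ✓ (witness j=4)
  i=5: ✓ (witness j=5)
  i=6: ✓ (witness j=6)
Positions where it holds: {0, 1, 2, 3, 4, 5, 6} → 7.

7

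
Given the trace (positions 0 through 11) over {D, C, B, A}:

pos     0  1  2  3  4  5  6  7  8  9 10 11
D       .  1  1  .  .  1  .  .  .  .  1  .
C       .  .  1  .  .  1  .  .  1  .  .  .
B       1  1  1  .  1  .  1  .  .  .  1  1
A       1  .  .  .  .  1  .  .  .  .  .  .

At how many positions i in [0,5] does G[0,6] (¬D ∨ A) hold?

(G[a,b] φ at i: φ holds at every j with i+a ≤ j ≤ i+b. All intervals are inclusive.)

1

Evaluate at each i in [0,5]:
  i=0: ✗ (fails at j=1)
  i=1: ✗ (fails at j=1)
  i=2: ✗ (fails at j=2)
  i=3: ✓ (all of [3,9])
  i=4: ✗ (fails at j=10)
  i=5: ✗ (fails at j=10)
Positions where it holds: {3} → 1.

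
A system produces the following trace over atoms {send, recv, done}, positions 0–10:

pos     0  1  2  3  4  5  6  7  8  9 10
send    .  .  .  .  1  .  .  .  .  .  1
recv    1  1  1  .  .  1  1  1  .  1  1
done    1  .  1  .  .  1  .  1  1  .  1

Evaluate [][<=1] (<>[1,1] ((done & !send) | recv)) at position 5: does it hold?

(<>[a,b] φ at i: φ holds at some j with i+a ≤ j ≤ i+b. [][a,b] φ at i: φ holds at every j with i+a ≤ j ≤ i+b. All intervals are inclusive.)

Check <>[1,1] ((done & !send) | recv) at every j in [5,6]:
  j=5: holds (witness at 6)
  j=6: holds (witness at 7)
All positions satisfy it → formula holds.

Holds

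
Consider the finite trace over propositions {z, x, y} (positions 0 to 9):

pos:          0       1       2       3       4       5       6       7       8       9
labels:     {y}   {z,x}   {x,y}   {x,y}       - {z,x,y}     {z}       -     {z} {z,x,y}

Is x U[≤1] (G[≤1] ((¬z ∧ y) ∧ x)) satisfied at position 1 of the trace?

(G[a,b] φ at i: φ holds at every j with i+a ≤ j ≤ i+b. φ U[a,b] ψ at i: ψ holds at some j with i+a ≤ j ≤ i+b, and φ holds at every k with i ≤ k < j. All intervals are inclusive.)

Need some j in [1,2] with G[≤1] ((¬z ∧ y) ∧ x), and x at every k in [1,j-1].
  j=1: G[≤1] ((¬z ∧ y) ∧ x) — fails at 1.
  j=2: G[≤1] ((¬z ∧ y) ∧ x) holds; x holds at every k in [1,1] → satisfied.

True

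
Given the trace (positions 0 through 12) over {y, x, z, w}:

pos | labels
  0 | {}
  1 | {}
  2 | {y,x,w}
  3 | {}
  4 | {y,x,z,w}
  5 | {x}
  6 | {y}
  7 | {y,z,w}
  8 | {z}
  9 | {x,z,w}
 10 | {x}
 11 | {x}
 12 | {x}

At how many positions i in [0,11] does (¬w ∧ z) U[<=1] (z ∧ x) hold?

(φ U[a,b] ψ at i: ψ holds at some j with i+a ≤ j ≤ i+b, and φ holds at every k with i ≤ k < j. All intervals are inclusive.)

3

Evaluate at each i in [0,11]:
  i=0: ✗ (no rhs in [0,1])
  i=1: ✗ (no rhs in [1,2])
  i=2: ✗ (no rhs in [2,3])
  i=3: ✗ (lhs fails at k=3 before rhs at j=4)
  i=4: ✓ (rhs at j=4)
  i=5: ✗ (no rhs in [5,6])
  i=6: ✗ (no rhs in [6,7])
  i=7: ✗ (no rhs in [7,8])
  i=8: ✓ (rhs at j=9; lhs holds on [8,8])
  i=9: ✓ (rhs at j=9)
  i=10: ✗ (no rhs in [10,11])
  i=11: ✗ (no rhs in [11,12])
Positions where it holds: {4, 8, 9} → 3.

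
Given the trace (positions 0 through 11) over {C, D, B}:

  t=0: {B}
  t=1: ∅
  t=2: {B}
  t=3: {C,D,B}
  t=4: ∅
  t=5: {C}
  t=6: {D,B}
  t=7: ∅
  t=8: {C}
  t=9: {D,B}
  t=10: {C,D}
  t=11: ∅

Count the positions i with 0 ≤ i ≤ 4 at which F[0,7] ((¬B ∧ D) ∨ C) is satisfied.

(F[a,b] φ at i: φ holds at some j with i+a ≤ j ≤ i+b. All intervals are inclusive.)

Evaluate at each i in [0,4]:
  i=0: ✓ (witness j=3)
  i=1: ✓ (witness j=3)
  i=2: ✓ (witness j=3)
  i=3: ✓ (witness j=3)
  i=4: ✓ (witness j=5)
Positions where it holds: {0, 1, 2, 3, 4} → 5.

5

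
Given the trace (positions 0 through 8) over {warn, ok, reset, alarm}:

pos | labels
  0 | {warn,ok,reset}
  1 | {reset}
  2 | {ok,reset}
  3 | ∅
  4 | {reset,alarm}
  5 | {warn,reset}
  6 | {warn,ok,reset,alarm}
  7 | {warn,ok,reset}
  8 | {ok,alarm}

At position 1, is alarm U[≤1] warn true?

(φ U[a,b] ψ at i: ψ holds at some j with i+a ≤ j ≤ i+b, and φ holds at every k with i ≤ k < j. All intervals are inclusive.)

False

Need some j in [1,2] with warn, and alarm at every k in [1,j-1].
  j=1: warn false.
  j=2: warn false.
No j in the window works → until fails.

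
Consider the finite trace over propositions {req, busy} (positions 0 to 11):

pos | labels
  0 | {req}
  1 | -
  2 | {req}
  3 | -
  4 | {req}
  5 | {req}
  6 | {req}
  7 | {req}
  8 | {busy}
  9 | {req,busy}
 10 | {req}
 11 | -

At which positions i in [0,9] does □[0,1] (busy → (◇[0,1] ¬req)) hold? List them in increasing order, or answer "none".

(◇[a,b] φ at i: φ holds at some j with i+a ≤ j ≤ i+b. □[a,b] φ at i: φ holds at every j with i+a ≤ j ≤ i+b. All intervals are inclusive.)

0, 1, 2, 3, 4, 5, 6, 7

Evaluate at each i in [0,9]:
  i=0: ✓ (all of [0,1])
  i=1: ✓ (all of [1,2])
  i=2: ✓ (all of [2,3])
  i=3: ✓ (all of [3,4])
  i=4: ✓ (all of [4,5])
  i=5: ✓ (all of [5,6])
  i=6: ✓ (all of [6,7])
  i=7: ✓ (all of [7,8])
  i=8: ✗ (fails at j=9)
  i=9: ✗ (fails at j=9)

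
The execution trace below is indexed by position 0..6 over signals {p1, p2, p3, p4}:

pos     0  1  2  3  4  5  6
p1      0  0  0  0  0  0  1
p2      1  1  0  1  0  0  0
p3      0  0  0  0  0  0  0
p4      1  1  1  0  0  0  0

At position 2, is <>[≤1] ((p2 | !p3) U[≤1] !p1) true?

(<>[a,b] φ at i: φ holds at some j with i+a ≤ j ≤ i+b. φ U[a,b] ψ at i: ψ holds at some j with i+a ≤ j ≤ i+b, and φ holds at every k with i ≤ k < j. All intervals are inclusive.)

True

Check ((p2 | !p3) U[≤1] !p1) at each j in [2,3]:
  j=2: holds
  j=3: holds
Found at j=2 → formula holds.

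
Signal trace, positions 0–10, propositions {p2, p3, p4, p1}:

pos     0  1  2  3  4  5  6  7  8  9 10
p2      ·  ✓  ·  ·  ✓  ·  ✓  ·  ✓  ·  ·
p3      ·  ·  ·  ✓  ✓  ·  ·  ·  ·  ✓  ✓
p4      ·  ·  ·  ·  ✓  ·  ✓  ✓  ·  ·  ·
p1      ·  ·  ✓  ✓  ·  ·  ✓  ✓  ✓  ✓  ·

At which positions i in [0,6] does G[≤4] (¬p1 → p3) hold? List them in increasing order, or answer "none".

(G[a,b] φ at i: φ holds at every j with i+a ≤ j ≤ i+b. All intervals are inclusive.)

Evaluate at each i in [0,6]:
  i=0: ✗ (fails at j=0)
  i=1: ✗ (fails at j=1)
  i=2: ✗ (fails at j=5)
  i=3: ✗ (fails at j=5)
  i=4: ✗ (fails at j=5)
  i=5: ✗ (fails at j=5)
  i=6: ✓ (all of [6,10])

6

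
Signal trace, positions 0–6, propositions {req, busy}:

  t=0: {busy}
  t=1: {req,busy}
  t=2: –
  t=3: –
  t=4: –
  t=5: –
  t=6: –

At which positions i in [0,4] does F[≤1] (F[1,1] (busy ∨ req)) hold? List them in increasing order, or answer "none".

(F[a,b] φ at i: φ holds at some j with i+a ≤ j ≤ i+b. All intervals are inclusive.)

0

Evaluate at each i in [0,4]:
  i=0: ✓ (witness j=0)
  i=1: ✗ (none in [1,2])
  i=2: ✗ (none in [2,3])
  i=3: ✗ (none in [3,4])
  i=4: ✗ (none in [4,5])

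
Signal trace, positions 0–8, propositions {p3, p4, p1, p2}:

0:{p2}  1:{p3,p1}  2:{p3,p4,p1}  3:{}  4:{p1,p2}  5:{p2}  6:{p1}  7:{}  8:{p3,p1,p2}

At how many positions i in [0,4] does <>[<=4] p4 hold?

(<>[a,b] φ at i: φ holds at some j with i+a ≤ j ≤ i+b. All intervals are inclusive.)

Evaluate at each i in [0,4]:
  i=0: ✓ (witness j=2)
  i=1: ✓ (witness j=2)
  i=2: ✓ (witness j=2)
  i=3: ✗ (none in [3,7])
  i=4: ✗ (none in [4,8])
Positions where it holds: {0, 1, 2} → 3.

3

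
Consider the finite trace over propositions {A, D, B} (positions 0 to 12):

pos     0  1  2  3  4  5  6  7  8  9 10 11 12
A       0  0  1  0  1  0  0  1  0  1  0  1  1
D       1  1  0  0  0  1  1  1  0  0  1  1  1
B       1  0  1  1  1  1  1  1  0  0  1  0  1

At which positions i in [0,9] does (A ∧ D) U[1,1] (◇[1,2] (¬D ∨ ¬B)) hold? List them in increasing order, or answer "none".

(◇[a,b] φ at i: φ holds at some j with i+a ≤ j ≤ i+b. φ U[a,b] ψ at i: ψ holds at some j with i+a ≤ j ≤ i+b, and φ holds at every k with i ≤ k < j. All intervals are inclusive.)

7

Evaluate at each i in [0,9]:
  i=0: ✗ (lhs fails at k=0 before rhs at j=1)
  i=1: ✗ (lhs fails at k=1 before rhs at j=2)
  i=2: ✗ (lhs fails at k=2 before rhs at j=3)
  i=3: ✗ (no rhs in [4,4])
  i=4: ✗ (no rhs in [5,5])
  i=5: ✗ (lhs fails at k=5 before rhs at j=6)
  i=6: ✗ (lhs fails at k=6 before rhs at j=7)
  i=7: ✓ (rhs at j=8; lhs holds on [7,7])
  i=8: ✗ (lhs fails at k=8 before rhs at j=9)
  i=9: ✗ (lhs fails at k=9 before rhs at j=10)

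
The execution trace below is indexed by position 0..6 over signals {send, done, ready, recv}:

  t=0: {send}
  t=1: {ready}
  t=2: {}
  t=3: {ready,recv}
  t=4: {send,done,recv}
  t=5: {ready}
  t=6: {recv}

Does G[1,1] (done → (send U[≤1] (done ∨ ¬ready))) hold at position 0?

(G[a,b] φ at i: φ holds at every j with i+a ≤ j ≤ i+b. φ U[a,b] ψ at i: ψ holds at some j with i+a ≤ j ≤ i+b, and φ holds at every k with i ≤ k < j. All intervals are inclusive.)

True

Check (done → (send U[≤1] (done ∨ ¬ready))) at every j in [1,1]:
  j=1: antecedent false → ✓
All positions satisfy it → formula holds.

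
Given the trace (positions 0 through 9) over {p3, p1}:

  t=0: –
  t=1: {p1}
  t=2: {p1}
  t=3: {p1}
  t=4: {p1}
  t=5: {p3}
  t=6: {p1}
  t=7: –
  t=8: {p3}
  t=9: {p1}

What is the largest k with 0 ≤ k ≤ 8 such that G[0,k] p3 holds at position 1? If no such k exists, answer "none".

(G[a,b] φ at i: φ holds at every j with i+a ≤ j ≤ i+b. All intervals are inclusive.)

p3 must hold from j=1 onward; find where it first fails.
  j=1: fails → no k works.

none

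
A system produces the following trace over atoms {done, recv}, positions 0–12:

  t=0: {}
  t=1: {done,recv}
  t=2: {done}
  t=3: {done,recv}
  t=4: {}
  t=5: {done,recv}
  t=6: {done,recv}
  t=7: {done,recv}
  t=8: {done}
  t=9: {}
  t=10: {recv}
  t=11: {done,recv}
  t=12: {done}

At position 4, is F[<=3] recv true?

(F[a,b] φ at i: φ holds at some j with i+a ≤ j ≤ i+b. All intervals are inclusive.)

Check recv at each j in [4,7]:
  j=4: false
  j=5: true
  j=6: true
  j=7: true
Found at j=5 → formula holds.

Holds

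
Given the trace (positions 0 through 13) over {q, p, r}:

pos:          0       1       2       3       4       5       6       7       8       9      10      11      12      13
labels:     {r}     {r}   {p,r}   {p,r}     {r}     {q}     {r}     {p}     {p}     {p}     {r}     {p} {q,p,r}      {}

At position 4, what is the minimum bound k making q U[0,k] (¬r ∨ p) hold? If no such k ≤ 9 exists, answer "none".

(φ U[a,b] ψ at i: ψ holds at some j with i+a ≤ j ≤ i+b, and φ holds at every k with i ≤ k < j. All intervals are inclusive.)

Need earliest j ≥ 4 with (¬r ∨ p), and q at every k in [4,j-1].
  j=4: rhs fails.
  j=5: rhs holds but lhs fails at k=4.
  j=6: rhs fails.
  j=7: rhs holds but lhs fails at k=4.
  j=8: rhs holds but lhs fails at k=4.
  j=9: rhs holds but lhs fails at k=4.
  j=10: rhs fails.
  j=11: rhs holds but lhs fails at k=4.
  j=12: rhs holds but lhs fails at k=4.
  j=13: rhs holds but lhs fails at k=4.
No witness within the range → none.

none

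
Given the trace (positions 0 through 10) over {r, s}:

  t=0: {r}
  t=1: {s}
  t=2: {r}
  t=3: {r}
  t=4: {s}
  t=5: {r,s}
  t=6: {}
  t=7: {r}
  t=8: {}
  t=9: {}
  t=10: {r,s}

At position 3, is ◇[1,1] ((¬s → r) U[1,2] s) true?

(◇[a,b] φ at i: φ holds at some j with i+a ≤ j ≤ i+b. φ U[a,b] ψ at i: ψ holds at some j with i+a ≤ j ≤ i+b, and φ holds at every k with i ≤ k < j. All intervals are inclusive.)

Check ((¬s → r) U[1,2] s) at each j in [4,4]:
  j=4: holds
Found at j=4 → formula holds.

Holds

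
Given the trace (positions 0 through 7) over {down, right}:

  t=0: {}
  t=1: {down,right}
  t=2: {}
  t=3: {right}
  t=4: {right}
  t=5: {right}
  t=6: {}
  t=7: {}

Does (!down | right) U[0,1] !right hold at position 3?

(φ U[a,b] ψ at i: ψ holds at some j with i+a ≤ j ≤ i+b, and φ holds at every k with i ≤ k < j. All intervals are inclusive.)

No

Need some j in [3,4] with !right, and (!down | right) at every k in [3,j-1].
  j=3: !right false.
  j=4: !right false.
No j in the window works → until fails.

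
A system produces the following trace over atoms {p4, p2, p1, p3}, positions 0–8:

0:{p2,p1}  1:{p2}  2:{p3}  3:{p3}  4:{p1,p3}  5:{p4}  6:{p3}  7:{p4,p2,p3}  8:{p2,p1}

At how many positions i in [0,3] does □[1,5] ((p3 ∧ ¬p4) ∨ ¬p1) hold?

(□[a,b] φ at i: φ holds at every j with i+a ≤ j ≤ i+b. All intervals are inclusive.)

Evaluate at each i in [0,3]:
  i=0: ✓ (all of [1,5])
  i=1: ✓ (all of [2,6])
  i=2: ✓ (all of [3,7])
  i=3: ✗ (fails at j=8)
Positions where it holds: {0, 1, 2} → 3.

3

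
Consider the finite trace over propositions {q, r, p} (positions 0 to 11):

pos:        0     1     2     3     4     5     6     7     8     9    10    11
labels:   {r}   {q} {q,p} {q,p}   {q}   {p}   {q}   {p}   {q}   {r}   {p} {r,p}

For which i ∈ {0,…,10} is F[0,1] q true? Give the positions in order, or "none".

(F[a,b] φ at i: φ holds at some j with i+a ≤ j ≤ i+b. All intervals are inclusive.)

Evaluate at each i in [0,10]:
  i=0: ✓ (witness j=1)
  i=1: ✓ (witness j=1)
  i=2: ✓ (witness j=2)
  i=3: ✓ (witness j=3)
  i=4: ✓ (witness j=4)
  i=5: ✓ (witness j=6)
  i=6: ✓ (witness j=6)
  i=7: ✓ (witness j=8)
  i=8: ✓ (witness j=8)
  i=9: ✗ (none in [9,10])
  i=10: ✗ (none in [10,11])

0, 1, 2, 3, 4, 5, 6, 7, 8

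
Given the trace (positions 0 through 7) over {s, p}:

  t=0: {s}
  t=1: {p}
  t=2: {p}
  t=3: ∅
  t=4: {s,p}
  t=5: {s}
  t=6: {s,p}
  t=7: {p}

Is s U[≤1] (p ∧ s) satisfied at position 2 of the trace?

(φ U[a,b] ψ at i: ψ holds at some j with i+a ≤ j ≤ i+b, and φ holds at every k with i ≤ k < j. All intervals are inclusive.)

Does not hold

Need some j in [2,3] with (p ∧ s), and s at every k in [2,j-1].
  j=2: (p ∧ s) false.
  j=3: (p ∧ s) false.
No j in the window works → until fails.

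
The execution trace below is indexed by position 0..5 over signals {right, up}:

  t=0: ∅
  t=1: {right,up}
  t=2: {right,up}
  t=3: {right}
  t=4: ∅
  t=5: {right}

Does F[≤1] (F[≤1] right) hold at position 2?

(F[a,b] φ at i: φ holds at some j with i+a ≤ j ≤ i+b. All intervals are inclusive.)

Check F[≤1] right at each j in [2,3]:
  j=2: holds (witness at 2)
  j=3: holds (witness at 3)
Found at j=2 → formula holds.

Yes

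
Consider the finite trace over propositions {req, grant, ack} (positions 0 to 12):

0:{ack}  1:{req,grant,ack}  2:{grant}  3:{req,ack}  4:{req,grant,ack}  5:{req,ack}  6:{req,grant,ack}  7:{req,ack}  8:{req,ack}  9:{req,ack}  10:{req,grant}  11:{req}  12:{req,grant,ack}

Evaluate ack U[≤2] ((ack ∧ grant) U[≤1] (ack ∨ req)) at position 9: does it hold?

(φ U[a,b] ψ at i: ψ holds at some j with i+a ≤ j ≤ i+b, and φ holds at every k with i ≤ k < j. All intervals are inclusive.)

Holds

Need some j in [9,11] with ((ack ∧ grant) U[≤1] (ack ∨ req)), and ack at every k in [9,j-1].
  j=9: ((ack ∧ grant) U[≤1] (ack ∨ req)) holds; no prefix to check → satisfied.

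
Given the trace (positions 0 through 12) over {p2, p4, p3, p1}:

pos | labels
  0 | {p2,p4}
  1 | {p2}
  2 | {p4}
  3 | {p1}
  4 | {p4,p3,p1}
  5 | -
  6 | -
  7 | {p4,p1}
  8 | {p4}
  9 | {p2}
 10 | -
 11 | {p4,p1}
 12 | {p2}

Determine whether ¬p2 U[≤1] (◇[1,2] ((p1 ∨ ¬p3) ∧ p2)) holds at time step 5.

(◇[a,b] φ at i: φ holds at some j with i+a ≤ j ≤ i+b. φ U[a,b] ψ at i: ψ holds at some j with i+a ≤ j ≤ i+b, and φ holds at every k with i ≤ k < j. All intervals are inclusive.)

False

Need some j in [5,6] with ◇[1,2] ((p1 ∨ ¬p3) ∧ p2), and ¬p2 at every k in [5,j-1].
  j=5: ◇[1,2] ((p1 ∨ ¬p3) ∧ p2) — fails (none in [6,7]).
  j=6: ◇[1,2] ((p1 ∨ ¬p3) ∧ p2) — fails (none in [7,8]).
No j in the window works → until fails.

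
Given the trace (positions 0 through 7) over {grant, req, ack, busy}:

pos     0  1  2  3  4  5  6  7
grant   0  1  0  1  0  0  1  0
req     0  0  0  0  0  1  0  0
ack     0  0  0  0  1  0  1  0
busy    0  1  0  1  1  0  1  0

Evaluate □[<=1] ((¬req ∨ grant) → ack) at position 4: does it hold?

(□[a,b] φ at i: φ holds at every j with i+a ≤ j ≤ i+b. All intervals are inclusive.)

Check ((¬req ∨ grant) → ack) at every j in [4,5]:
  j=4: antecedent true; consequent true → ✓
  j=5: antecedent false → ✓
All positions satisfy it → formula holds.

True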